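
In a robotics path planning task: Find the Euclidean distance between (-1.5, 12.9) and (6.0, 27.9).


dx=7.5, dy=15
d^2 = 7.5^2 + 15^2 = 281.25
d = sqrt(281.25) = 16.7705

16.7705


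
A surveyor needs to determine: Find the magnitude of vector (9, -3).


|u| = sqrt(9^2 + (-3)^2) = sqrt(90) = 9.4868

9.4868


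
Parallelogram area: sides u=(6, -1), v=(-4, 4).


|u x v| = |6*4 - (-1)*(-4)|
= |24 - 4| = 20

20


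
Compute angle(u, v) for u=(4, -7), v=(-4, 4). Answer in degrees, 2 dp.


u.v = -44, |u| = sqrt(65) = 8.0623, |v| = sqrt(32) = 5.6569
cos(theta) = u.v/(|u||v|) = -44/sqrt(2080) = -0.964764
theta = acos(-0.964764) = 164.74 degrees

164.74 degrees


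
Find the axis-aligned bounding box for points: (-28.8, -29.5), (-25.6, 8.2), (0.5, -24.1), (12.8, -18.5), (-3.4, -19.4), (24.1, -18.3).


x range: [-28.8, 24.1]
y range: [-29.5, 8.2]
Bounding box: (-28.8,-29.5) to (24.1,8.2)

(-28.8,-29.5) to (24.1,8.2)


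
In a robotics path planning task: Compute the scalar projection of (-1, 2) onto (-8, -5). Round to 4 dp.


u.v = -2, |v| = sqrt(89) = 9.434
Scalar projection = u.v / |v| = -2 / sqrt(89) = -0.212

-0.212


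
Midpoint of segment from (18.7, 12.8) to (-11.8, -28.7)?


M = ((18.7+(-11.8))/2, (12.8+(-28.7))/2)
= (3.45, -7.95)

(3.45, -7.95)


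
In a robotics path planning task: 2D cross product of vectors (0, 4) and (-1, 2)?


u x v = u_x*v_y - u_y*v_x = 0*2 - 4*(-1)
= 0 - (-4) = 4

4


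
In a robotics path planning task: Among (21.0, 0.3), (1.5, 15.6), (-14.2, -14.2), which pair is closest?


d(P0,P1) = 24.7859, d(P0,P2) = 38.0695, d(P1,P2) = 33.6828
Closest: P0 and P1

Closest pair: (21.0, 0.3) and (1.5, 15.6), distance = 24.7859


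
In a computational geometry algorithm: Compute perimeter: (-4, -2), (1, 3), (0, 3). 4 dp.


Sides: (-4, -2)->(1, 3): sqrt(50) = 7.071068, (1, 3)->(0, 3): sqrt(1) = 1, (0, 3)->(-4, -2): sqrt(41) = 6.403124
Sum = 14.474192
Perimeter = 14.4742

14.4742


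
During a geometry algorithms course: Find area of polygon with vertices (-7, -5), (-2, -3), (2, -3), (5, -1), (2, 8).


Shoelace sum: ((-7)*(-3) - (-2)*(-5)) + ((-2)*(-3) - 2*(-3)) + (2*(-1) - 5*(-3)) + (5*8 - 2*(-1)) + (2*(-5) - (-7)*8)
= 124
Area = |124|/2 = 62

62


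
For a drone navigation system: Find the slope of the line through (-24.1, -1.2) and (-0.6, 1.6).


slope = (y2-y1)/(x2-x1) = (1.6-(-1.2))/((-0.6)-(-24.1)) = 2.8/23.5 = 0.1191

0.1191


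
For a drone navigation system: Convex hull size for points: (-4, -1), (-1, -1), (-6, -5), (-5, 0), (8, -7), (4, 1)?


Convex hull vertices (CCW): (-6, -5), (8, -7), (4, 1), (-5, 0)
Count = 4

4


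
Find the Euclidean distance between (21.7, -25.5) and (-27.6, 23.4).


dx=-49.3, dy=48.9
d^2 = (-49.3)^2 + 48.9^2 = 4821.7
d = sqrt(4821.7) = 69.4385

69.4385


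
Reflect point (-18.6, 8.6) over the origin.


Reflection over origin: (x,y) -> (-x,-y)
(-18.6, 8.6) -> (18.6, -8.6)

(18.6, -8.6)


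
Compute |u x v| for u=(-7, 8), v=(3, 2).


|u x v| = |(-7)*2 - 8*3|
= |(-14) - 24| = 38

38


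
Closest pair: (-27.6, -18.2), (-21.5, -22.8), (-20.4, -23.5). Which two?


d(P0,P1) = 7.64, d(P0,P2) = 8.9404, d(P1,P2) = 1.3038
Closest: P1 and P2

Closest pair: (-21.5, -22.8) and (-20.4, -23.5), distance = 1.3038


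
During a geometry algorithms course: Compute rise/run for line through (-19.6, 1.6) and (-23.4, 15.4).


slope = (y2-y1)/(x2-x1) = (15.4-1.6)/((-23.4)-(-19.6)) = 13.8/(-3.8) = -3.6316

-3.6316


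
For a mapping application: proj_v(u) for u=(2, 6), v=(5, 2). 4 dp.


u.v = 22, |v| = sqrt(29) = 5.3852
Scalar projection = u.v / |v| = 22 / sqrt(29) = 4.0853

4.0853


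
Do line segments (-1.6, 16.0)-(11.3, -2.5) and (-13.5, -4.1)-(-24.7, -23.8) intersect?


Cross products: d1=9.31, d2=470.64, d3=-479.44, d4=-940.77
d1*d2 < 0 and d3*d4 < 0? no

No, they don't intersect


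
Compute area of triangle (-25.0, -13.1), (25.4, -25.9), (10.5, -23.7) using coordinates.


Area = |x_A(y_B-y_C) + x_B(y_C-y_A) + x_C(y_A-y_B)|/2
= |55 + (-269.24) + 134.4|/2
= 79.84/2 = 39.92

39.92


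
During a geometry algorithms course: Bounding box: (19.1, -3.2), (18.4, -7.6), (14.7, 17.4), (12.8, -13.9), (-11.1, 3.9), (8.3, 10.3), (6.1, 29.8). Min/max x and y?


x range: [-11.1, 19.1]
y range: [-13.9, 29.8]
Bounding box: (-11.1,-13.9) to (19.1,29.8)

(-11.1,-13.9) to (19.1,29.8)


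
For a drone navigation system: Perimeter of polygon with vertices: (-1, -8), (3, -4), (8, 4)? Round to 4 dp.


Sides: (-1, -8)->(3, -4): sqrt(32) = 5.656854, (3, -4)->(8, 4): sqrt(89) = 9.433981, (8, 4)->(-1, -8): sqrt(225) = 15
Sum = 30.090835
Perimeter = 30.0908

30.0908


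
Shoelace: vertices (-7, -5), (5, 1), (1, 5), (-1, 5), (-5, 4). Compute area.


Shoelace sum: ((-7)*1 - 5*(-5)) + (5*5 - 1*1) + (1*5 - (-1)*5) + ((-1)*4 - (-5)*5) + ((-5)*(-5) - (-7)*4)
= 126
Area = |126|/2 = 63

63


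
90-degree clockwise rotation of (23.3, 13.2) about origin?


90° CW: (x,y) -> (y, -x)
(23.3,13.2) -> (13.2, -23.3)

(13.2, -23.3)


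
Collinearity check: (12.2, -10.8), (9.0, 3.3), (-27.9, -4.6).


Cross product: (9-12.2)*((-4.6)-(-10.8)) - (3.3-(-10.8))*((-27.9)-12.2)
= 545.57

No, not collinear


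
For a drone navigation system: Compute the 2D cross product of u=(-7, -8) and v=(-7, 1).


u x v = u_x*v_y - u_y*v_x = (-7)*1 - (-8)*(-7)
= (-7) - 56 = -63

-63


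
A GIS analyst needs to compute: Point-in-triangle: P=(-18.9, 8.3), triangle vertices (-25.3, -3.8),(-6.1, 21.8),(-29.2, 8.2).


Cross products: AB x AP = 68.48, BC x BP = 137.77, CA x CP = 123.99
All same sign? yes

Yes, inside


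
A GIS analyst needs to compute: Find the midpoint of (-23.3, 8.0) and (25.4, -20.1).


M = (((-23.3)+25.4)/2, (8+(-20.1))/2)
= (1.05, -6.05)

(1.05, -6.05)


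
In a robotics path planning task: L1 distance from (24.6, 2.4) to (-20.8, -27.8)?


|24.6-(-20.8)| + |2.4-(-27.8)| = 45.4 + 30.2 = 75.6

75.6


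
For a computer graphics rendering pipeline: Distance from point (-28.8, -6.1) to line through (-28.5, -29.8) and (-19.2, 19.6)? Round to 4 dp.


|cross product| = 235.23
|line direction| = sqrt(2526.85) = 50.2678
Distance = 235.23/sqrt(2526.85) = 4.6795

4.6795


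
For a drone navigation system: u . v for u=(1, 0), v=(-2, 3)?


u . v = u_x*v_x + u_y*v_y = 1*(-2) + 0*3
= (-2) + 0 = -2

-2


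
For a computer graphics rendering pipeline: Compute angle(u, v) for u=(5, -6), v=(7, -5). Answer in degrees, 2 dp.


u.v = 65, |u| = sqrt(61) = 7.8102, |v| = sqrt(74) = 8.6023
cos(theta) = u.v/(|u||v|) = 65/sqrt(4514) = 0.967459
theta = acos(0.967459) = 14.66 degrees

14.66 degrees


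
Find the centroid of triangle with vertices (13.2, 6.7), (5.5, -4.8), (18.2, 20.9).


Centroid = ((x_A+x_B+x_C)/3, (y_A+y_B+y_C)/3)
= ((13.2+5.5+18.2)/3, (6.7+(-4.8)+20.9)/3)
= (12.3, 7.6)

(12.3, 7.6)


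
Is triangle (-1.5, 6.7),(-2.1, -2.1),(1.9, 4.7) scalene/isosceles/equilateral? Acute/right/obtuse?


Side lengths squared: AB^2=77.8, BC^2=62.24, CA^2=15.56
Sorted: [15.56, 62.24, 77.8]
By sides: Scalene, By angles: Right

Scalene, Right


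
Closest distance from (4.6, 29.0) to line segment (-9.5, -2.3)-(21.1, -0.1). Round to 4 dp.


Project P onto AB: t = 0.5316 (clamped to [0,1])
Closest point on segment: (6.7662, -1.1305)
Distance: 30.2083

30.2083


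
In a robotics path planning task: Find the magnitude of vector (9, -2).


|u| = sqrt(9^2 + (-2)^2) = sqrt(85) = 9.2195

9.2195


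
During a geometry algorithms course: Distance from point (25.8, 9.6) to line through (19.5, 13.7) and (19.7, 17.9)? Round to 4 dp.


|cross product| = 27.28
|line direction| = sqrt(17.68) = 4.2048
Distance = 27.28/sqrt(17.68) = 6.4879

6.4879


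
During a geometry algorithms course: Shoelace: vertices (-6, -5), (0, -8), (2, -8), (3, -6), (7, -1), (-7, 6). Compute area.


Shoelace sum: ((-6)*(-8) - 0*(-5)) + (0*(-8) - 2*(-8)) + (2*(-6) - 3*(-8)) + (3*(-1) - 7*(-6)) + (7*6 - (-7)*(-1)) + ((-7)*(-5) - (-6)*6)
= 221
Area = |221|/2 = 110.5

110.5


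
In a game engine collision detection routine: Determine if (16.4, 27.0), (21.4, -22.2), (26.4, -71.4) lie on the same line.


Cross product: (21.4-16.4)*((-71.4)-27) - ((-22.2)-27)*(26.4-16.4)
= 0

Yes, collinear


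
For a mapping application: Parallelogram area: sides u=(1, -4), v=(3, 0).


|u x v| = |1*0 - (-4)*3|
= |0 - (-12)| = 12

12


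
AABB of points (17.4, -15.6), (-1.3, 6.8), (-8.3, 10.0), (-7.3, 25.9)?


x range: [-8.3, 17.4]
y range: [-15.6, 25.9]
Bounding box: (-8.3,-15.6) to (17.4,25.9)

(-8.3,-15.6) to (17.4,25.9)


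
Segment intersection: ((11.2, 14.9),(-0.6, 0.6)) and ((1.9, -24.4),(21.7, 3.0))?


Cross products: d1=523.32, d2=563.5, d3=330.75, d4=290.57
d1*d2 < 0 and d3*d4 < 0? no

No, they don't intersect


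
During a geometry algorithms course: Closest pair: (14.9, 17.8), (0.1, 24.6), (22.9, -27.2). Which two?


d(P0,P1) = 16.2874, d(P0,P2) = 45.7056, d(P1,P2) = 56.5958
Closest: P0 and P1

Closest pair: (14.9, 17.8) and (0.1, 24.6), distance = 16.2874


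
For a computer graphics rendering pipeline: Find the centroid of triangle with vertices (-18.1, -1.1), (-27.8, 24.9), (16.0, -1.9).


Centroid = ((x_A+x_B+x_C)/3, (y_A+y_B+y_C)/3)
= (((-18.1)+(-27.8)+16)/3, ((-1.1)+24.9+(-1.9))/3)
= (-9.9667, 7.3)

(-9.9667, 7.3)


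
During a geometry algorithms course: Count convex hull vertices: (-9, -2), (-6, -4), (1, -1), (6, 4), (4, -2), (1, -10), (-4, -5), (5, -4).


Convex hull vertices (CCW): (-9, -2), (1, -10), (5, -4), (6, 4)
Count = 4

4


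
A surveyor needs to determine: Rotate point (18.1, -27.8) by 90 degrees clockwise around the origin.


90° CW: (x,y) -> (y, -x)
(18.1,-27.8) -> (-27.8, -18.1)

(-27.8, -18.1)


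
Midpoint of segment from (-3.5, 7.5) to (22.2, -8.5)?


M = (((-3.5)+22.2)/2, (7.5+(-8.5))/2)
= (9.35, -0.5)

(9.35, -0.5)


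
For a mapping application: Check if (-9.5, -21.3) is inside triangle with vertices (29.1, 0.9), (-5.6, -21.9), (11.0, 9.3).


Cross products: AB x AP = -109.74, BC x BP = 131.64, CA x CP = -726.06
All same sign? no

No, outside


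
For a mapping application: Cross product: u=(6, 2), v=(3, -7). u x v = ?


u x v = u_x*v_y - u_y*v_x = 6*(-7) - 2*3
= (-42) - 6 = -48

-48


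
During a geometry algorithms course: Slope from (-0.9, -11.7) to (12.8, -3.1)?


slope = (y2-y1)/(x2-x1) = ((-3.1)-(-11.7))/(12.8-(-0.9)) = 8.6/13.7 = 0.6277

0.6277


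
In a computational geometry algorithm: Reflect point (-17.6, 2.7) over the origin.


Reflection over origin: (x,y) -> (-x,-y)
(-17.6, 2.7) -> (17.6, -2.7)

(17.6, -2.7)


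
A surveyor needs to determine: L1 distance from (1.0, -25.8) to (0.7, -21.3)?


|1-0.7| + |(-25.8)-(-21.3)| = 0.3 + 4.5 = 4.8

4.8


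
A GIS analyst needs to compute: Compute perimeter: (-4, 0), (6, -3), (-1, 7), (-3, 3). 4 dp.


Sides: (-4, 0)->(6, -3): sqrt(109) = 10.440307, (6, -3)->(-1, 7): sqrt(149) = 12.206556, (-1, 7)->(-3, 3): sqrt(20) = 4.472136, (-3, 3)->(-4, 0): sqrt(10) = 3.162278
Sum = 30.281277
Perimeter = 30.2813

30.2813


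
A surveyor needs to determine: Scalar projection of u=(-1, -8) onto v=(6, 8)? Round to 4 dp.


u.v = -70, |v| = sqrt(100) = 10
Scalar projection = u.v / |v| = -70 / sqrt(100) = -7

-7


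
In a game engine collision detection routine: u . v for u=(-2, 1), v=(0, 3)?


u . v = u_x*v_x + u_y*v_y = (-2)*0 + 1*3
= 0 + 3 = 3

3


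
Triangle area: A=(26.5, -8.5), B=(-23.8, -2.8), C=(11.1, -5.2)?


Area = |x_A(y_B-y_C) + x_B(y_C-y_A) + x_C(y_A-y_B)|/2
= |63.6 + (-78.54) + (-63.27)|/2
= 78.21/2 = 39.105

39.105


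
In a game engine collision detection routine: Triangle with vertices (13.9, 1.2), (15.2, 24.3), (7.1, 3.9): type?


Side lengths squared: AB^2=535.3, BC^2=481.77, CA^2=53.53
Sorted: [53.53, 481.77, 535.3]
By sides: Scalene, By angles: Right

Scalene, Right


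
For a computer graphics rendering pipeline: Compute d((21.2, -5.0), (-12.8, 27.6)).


dx=-34, dy=32.6
d^2 = (-34)^2 + 32.6^2 = 2218.76
d = sqrt(2218.76) = 47.1037

47.1037


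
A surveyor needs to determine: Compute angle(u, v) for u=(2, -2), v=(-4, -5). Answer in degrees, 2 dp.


u.v = 2, |u| = sqrt(8) = 2.8284, |v| = sqrt(41) = 6.4031
cos(theta) = u.v/(|u||v|) = 2/sqrt(328) = 0.110432
theta = acos(0.110432) = 83.66 degrees

83.66 degrees


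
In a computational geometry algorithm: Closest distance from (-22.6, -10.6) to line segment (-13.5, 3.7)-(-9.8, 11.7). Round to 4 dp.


Project P onto AB: t = 0 (clamped to [0,1])
Closest point on segment: (-13.5, 3.7)
Distance: 16.9499

16.9499


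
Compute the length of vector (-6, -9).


|u| = sqrt((-6)^2 + (-9)^2) = sqrt(117) = 10.8167

10.8167


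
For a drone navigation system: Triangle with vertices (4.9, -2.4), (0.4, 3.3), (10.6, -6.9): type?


Side lengths squared: AB^2=52.74, BC^2=208.08, CA^2=52.74
Sorted: [52.74, 52.74, 208.08]
By sides: Isosceles, By angles: Obtuse

Isosceles, Obtuse


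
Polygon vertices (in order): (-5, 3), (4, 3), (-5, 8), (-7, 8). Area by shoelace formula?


Shoelace sum: ((-5)*3 - 4*3) + (4*8 - (-5)*3) + ((-5)*8 - (-7)*8) + ((-7)*3 - (-5)*8)
= 55
Area = |55|/2 = 27.5

27.5


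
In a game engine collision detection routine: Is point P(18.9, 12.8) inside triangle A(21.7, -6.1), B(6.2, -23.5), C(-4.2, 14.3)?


Cross products: AB x AP = -341.67, BC x BP = -857.58, CA x CP = 432.39
All same sign? no

No, outside


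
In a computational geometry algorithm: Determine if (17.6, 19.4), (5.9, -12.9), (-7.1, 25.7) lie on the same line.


Cross product: (5.9-17.6)*(25.7-19.4) - ((-12.9)-19.4)*((-7.1)-17.6)
= -871.52

No, not collinear


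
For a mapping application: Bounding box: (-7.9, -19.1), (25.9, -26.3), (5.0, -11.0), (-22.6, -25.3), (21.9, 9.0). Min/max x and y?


x range: [-22.6, 25.9]
y range: [-26.3, 9]
Bounding box: (-22.6,-26.3) to (25.9,9)

(-22.6,-26.3) to (25.9,9)


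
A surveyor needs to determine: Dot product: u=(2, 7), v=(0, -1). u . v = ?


u . v = u_x*v_x + u_y*v_y = 2*0 + 7*(-1)
= 0 + (-7) = -7

-7


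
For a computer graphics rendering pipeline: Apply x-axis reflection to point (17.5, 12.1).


Reflection over x-axis: (x,y) -> (x,-y)
(17.5, 12.1) -> (17.5, -12.1)

(17.5, -12.1)


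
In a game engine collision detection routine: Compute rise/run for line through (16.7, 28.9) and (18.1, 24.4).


slope = (y2-y1)/(x2-x1) = (24.4-28.9)/(18.1-16.7) = (-4.5)/1.4 = -3.2143

-3.2143


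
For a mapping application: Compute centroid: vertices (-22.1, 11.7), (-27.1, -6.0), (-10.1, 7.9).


Centroid = ((x_A+x_B+x_C)/3, (y_A+y_B+y_C)/3)
= (((-22.1)+(-27.1)+(-10.1))/3, (11.7+(-6)+7.9)/3)
= (-19.7667, 4.5333)

(-19.7667, 4.5333)


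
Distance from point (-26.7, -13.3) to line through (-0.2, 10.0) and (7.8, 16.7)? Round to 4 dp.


|cross product| = 8.85
|line direction| = sqrt(108.89) = 10.435
Distance = 8.85/sqrt(108.89) = 0.8481

0.8481


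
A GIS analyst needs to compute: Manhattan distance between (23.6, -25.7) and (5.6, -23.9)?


|23.6-5.6| + |(-25.7)-(-23.9)| = 18 + 1.8 = 19.8

19.8


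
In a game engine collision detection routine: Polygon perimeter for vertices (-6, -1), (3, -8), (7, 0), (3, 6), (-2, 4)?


Sides: (-6, -1)->(3, -8): sqrt(130) = 11.401754, (3, -8)->(7, 0): sqrt(80) = 8.944272, (7, 0)->(3, 6): sqrt(52) = 7.211103, (3, 6)->(-2, 4): sqrt(29) = 5.385165, (-2, 4)->(-6, -1): sqrt(41) = 6.403124
Sum = 39.345418
Perimeter = 39.3454

39.3454


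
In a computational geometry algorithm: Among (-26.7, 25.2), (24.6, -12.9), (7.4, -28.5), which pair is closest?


d(P0,P1) = 63.9007, d(P0,P2) = 63.6121, d(P1,P2) = 23.2207
Closest: P1 and P2

Closest pair: (24.6, -12.9) and (7.4, -28.5), distance = 23.2207


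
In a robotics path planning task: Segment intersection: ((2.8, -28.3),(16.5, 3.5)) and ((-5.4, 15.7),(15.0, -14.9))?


Cross products: d1=-646.68, d2=421.26, d3=863.56, d4=-204.38
d1*d2 < 0 and d3*d4 < 0? yes

Yes, they intersect


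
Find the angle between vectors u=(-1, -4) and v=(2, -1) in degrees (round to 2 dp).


u.v = 2, |u| = sqrt(17) = 4.1231, |v| = sqrt(5) = 2.2361
cos(theta) = u.v/(|u||v|) = 2/sqrt(85) = 0.21693
theta = acos(0.21693) = 77.47 degrees

77.47 degrees


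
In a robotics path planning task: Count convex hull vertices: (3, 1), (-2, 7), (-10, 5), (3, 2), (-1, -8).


Convex hull vertices (CCW): (-10, 5), (-1, -8), (3, 1), (3, 2), (-2, 7)
Count = 5

5


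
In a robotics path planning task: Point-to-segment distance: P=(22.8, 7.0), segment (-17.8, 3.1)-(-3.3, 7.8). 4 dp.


Project P onto AB: t = 1 (clamped to [0,1])
Closest point on segment: (-3.3, 7.8)
Distance: 26.1123

26.1123


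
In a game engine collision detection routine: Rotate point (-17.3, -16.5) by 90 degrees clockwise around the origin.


90° CW: (x,y) -> (y, -x)
(-17.3,-16.5) -> (-16.5, 17.3)

(-16.5, 17.3)


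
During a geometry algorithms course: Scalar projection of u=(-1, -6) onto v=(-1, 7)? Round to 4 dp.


u.v = -41, |v| = sqrt(50) = 7.0711
Scalar projection = u.v / |v| = -41 / sqrt(50) = -5.7983

-5.7983


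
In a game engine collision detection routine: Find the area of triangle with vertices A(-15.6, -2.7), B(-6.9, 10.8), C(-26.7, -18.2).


Area = |x_A(y_B-y_C) + x_B(y_C-y_A) + x_C(y_A-y_B)|/2
= |(-452.4) + 106.95 + 360.45|/2
= 15/2 = 7.5

7.5


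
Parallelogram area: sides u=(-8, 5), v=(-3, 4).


|u x v| = |(-8)*4 - 5*(-3)|
= |(-32) - (-15)| = 17

17


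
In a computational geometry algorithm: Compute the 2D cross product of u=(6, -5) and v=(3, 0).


u x v = u_x*v_y - u_y*v_x = 6*0 - (-5)*3
= 0 - (-15) = 15

15


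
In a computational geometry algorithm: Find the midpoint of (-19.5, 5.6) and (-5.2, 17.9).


M = (((-19.5)+(-5.2))/2, (5.6+17.9)/2)
= (-12.35, 11.75)

(-12.35, 11.75)


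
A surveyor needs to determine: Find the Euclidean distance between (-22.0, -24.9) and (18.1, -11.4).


dx=40.1, dy=13.5
d^2 = 40.1^2 + 13.5^2 = 1790.26
d = sqrt(1790.26) = 42.3115

42.3115


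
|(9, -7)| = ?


|u| = sqrt(9^2 + (-7)^2) = sqrt(130) = 11.4018

11.4018


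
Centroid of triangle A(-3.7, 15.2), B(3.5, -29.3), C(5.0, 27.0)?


Centroid = ((x_A+x_B+x_C)/3, (y_A+y_B+y_C)/3)
= (((-3.7)+3.5+5)/3, (15.2+(-29.3)+27)/3)
= (1.6, 4.3)

(1.6, 4.3)


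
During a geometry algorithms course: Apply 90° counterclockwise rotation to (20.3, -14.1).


90° CCW: (x,y) -> (-y, x)
(20.3,-14.1) -> (14.1, 20.3)

(14.1, 20.3)


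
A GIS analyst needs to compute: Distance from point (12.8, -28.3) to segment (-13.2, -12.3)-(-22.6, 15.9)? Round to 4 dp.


Project P onto AB: t = 0 (clamped to [0,1])
Closest point on segment: (-13.2, -12.3)
Distance: 30.5287

30.5287


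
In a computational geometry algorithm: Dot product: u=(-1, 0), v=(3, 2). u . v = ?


u . v = u_x*v_x + u_y*v_y = (-1)*3 + 0*2
= (-3) + 0 = -3

-3


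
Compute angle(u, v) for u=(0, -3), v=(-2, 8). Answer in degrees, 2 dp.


u.v = -24, |u| = sqrt(9) = 3, |v| = sqrt(68) = 8.2462
cos(theta) = u.v/(|u||v|) = -24/sqrt(612) = -0.970143
theta = acos(-0.970143) = 165.96 degrees

165.96 degrees


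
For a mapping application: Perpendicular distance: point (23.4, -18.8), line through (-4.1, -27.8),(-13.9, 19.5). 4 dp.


|cross product| = 1388.95
|line direction| = sqrt(2333.33) = 48.3046
Distance = 1388.95/sqrt(2333.33) = 28.754

28.754


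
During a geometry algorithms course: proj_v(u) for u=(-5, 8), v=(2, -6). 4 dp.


u.v = -58, |v| = sqrt(40) = 6.3246
Scalar projection = u.v / |v| = -58 / sqrt(40) = -9.1706

-9.1706


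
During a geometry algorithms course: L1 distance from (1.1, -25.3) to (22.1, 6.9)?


|1.1-22.1| + |(-25.3)-6.9| = 21 + 32.2 = 53.2

53.2


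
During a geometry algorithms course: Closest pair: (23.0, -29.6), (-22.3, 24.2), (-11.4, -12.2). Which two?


d(P0,P1) = 70.3316, d(P0,P2) = 38.5502, d(P1,P2) = 37.997
Closest: P1 and P2

Closest pair: (-22.3, 24.2) and (-11.4, -12.2), distance = 37.997


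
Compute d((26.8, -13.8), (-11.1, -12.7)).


dx=-37.9, dy=1.1
d^2 = (-37.9)^2 + 1.1^2 = 1437.62
d = sqrt(1437.62) = 37.916

37.916


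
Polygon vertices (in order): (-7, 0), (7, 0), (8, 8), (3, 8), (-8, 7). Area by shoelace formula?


Shoelace sum: ((-7)*0 - 7*0) + (7*8 - 8*0) + (8*8 - 3*8) + (3*7 - (-8)*8) + ((-8)*0 - (-7)*7)
= 230
Area = |230|/2 = 115

115


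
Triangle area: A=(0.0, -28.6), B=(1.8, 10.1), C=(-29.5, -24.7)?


Area = |x_A(y_B-y_C) + x_B(y_C-y_A) + x_C(y_A-y_B)|/2
= |0 + 7.02 + 1141.65|/2
= 1148.67/2 = 574.335

574.335


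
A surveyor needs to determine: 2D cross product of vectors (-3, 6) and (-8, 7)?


u x v = u_x*v_y - u_y*v_x = (-3)*7 - 6*(-8)
= (-21) - (-48) = 27

27


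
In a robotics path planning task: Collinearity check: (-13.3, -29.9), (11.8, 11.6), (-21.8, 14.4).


Cross product: (11.8-(-13.3))*(14.4-(-29.9)) - (11.6-(-29.9))*((-21.8)-(-13.3))
= 1464.68

No, not collinear


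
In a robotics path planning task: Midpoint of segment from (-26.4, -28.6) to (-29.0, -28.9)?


M = (((-26.4)+(-29))/2, ((-28.6)+(-28.9))/2)
= (-27.7, -28.75)

(-27.7, -28.75)


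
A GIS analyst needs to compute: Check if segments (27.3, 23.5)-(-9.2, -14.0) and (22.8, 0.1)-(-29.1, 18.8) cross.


Cross products: d1=-1298.61, d2=1330.19, d3=685.35, d4=-1943.45
d1*d2 < 0 and d3*d4 < 0? yes

Yes, they intersect


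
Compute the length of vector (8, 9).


|u| = sqrt(8^2 + 9^2) = sqrt(145) = 12.0416

12.0416


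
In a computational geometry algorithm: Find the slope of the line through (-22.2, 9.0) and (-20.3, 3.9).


slope = (y2-y1)/(x2-x1) = (3.9-9)/((-20.3)-(-22.2)) = (-5.1)/1.9 = -2.6842

-2.6842


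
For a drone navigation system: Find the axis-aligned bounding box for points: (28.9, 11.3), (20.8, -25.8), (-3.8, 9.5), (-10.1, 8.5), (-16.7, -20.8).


x range: [-16.7, 28.9]
y range: [-25.8, 11.3]
Bounding box: (-16.7,-25.8) to (28.9,11.3)

(-16.7,-25.8) to (28.9,11.3)


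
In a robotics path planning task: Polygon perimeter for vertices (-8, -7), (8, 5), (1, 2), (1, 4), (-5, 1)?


Sides: (-8, -7)->(8, 5): sqrt(400) = 20, (8, 5)->(1, 2): sqrt(58) = 7.615773, (1, 2)->(1, 4): sqrt(4) = 2, (1, 4)->(-5, 1): sqrt(45) = 6.708204, (-5, 1)->(-8, -7): sqrt(73) = 8.544004
Sum = 44.867981
Perimeter = 44.868

44.868


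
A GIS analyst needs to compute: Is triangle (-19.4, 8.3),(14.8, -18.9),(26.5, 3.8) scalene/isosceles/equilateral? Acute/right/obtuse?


Side lengths squared: AB^2=1909.48, BC^2=652.18, CA^2=2127.06
Sorted: [652.18, 1909.48, 2127.06]
By sides: Scalene, By angles: Acute

Scalene, Acute


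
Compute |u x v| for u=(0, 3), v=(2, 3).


|u x v| = |0*3 - 3*2|
= |0 - 6| = 6

6


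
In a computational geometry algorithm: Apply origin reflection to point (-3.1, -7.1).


Reflection over origin: (x,y) -> (-x,-y)
(-3.1, -7.1) -> (3.1, 7.1)

(3.1, 7.1)


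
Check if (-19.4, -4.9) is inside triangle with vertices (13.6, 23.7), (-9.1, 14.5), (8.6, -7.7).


Cross products: AB x AP = 345.62, BC x BP = -572.04, CA x CP = 893.2
All same sign? no

No, outside


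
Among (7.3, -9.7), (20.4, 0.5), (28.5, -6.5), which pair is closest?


d(P0,P1) = 16.6027, d(P0,P2) = 21.4401, d(P1,P2) = 10.7056
Closest: P1 and P2

Closest pair: (20.4, 0.5) and (28.5, -6.5), distance = 10.7056


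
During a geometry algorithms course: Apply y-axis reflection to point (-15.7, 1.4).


Reflection over y-axis: (x,y) -> (-x,y)
(-15.7, 1.4) -> (15.7, 1.4)

(15.7, 1.4)


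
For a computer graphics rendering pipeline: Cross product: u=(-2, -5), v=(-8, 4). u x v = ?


u x v = u_x*v_y - u_y*v_x = (-2)*4 - (-5)*(-8)
= (-8) - 40 = -48

-48


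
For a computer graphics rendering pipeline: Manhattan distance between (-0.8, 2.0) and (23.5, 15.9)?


|(-0.8)-23.5| + |2-15.9| = 24.3 + 13.9 = 38.2

38.2


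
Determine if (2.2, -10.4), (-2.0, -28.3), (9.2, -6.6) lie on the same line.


Cross product: ((-2)-2.2)*((-6.6)-(-10.4)) - ((-28.3)-(-10.4))*(9.2-2.2)
= 109.34

No, not collinear


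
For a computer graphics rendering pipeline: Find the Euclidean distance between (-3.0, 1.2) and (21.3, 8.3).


dx=24.3, dy=7.1
d^2 = 24.3^2 + 7.1^2 = 640.9
d = sqrt(640.9) = 25.316

25.316


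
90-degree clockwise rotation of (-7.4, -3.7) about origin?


90° CW: (x,y) -> (y, -x)
(-7.4,-3.7) -> (-3.7, 7.4)

(-3.7, 7.4)


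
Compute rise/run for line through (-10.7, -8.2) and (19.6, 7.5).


slope = (y2-y1)/(x2-x1) = (7.5-(-8.2))/(19.6-(-10.7)) = 15.7/30.3 = 0.5182

0.5182


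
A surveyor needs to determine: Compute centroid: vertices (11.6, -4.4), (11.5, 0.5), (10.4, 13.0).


Centroid = ((x_A+x_B+x_C)/3, (y_A+y_B+y_C)/3)
= ((11.6+11.5+10.4)/3, ((-4.4)+0.5+13)/3)
= (11.1667, 3.0333)

(11.1667, 3.0333)


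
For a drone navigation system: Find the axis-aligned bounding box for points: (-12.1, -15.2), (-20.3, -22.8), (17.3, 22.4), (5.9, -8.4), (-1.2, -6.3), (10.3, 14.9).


x range: [-20.3, 17.3]
y range: [-22.8, 22.4]
Bounding box: (-20.3,-22.8) to (17.3,22.4)

(-20.3,-22.8) to (17.3,22.4)


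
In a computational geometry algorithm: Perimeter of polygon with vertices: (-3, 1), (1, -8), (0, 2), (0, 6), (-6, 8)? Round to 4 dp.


Sides: (-3, 1)->(1, -8): sqrt(97) = 9.848858, (1, -8)->(0, 2): sqrt(101) = 10.049876, (0, 2)->(0, 6): sqrt(16) = 4, (0, 6)->(-6, 8): sqrt(40) = 6.324555, (-6, 8)->(-3, 1): sqrt(58) = 7.615773
Sum = 37.839062
Perimeter = 37.8391

37.8391


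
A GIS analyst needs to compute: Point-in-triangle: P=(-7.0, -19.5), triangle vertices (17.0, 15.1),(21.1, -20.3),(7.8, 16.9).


Cross products: AB x AP = -991.46, BC x BP = 1034.68, CA x CP = -361.52
All same sign? no

No, outside


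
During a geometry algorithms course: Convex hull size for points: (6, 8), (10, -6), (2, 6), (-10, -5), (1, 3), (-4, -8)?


Convex hull vertices (CCW): (-10, -5), (-4, -8), (10, -6), (6, 8), (2, 6)
Count = 5

5


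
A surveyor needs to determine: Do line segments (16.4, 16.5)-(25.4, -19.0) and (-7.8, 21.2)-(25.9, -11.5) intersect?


Cross products: d1=632.95, d2=-269.1, d3=-816.8, d4=85.25
d1*d2 < 0 and d3*d4 < 0? yes

Yes, they intersect


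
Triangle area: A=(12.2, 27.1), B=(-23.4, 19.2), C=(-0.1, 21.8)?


Area = |x_A(y_B-y_C) + x_B(y_C-y_A) + x_C(y_A-y_B)|/2
= |(-31.72) + 124.02 + (-0.79)|/2
= 91.51/2 = 45.755

45.755


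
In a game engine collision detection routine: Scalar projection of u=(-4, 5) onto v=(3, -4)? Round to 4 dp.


u.v = -32, |v| = sqrt(25) = 5
Scalar projection = u.v / |v| = -32 / sqrt(25) = -6.4

-6.4


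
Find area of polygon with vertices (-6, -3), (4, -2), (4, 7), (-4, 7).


Shoelace sum: ((-6)*(-2) - 4*(-3)) + (4*7 - 4*(-2)) + (4*7 - (-4)*7) + ((-4)*(-3) - (-6)*7)
= 170
Area = |170|/2 = 85

85


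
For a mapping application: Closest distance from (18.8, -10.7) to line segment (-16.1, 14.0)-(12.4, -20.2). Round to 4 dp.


Project P onto AB: t = 0.9281 (clamped to [0,1])
Closest point on segment: (10.3508, -17.741)
Distance: 10.9984

10.9984


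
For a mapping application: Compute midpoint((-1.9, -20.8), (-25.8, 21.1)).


M = (((-1.9)+(-25.8))/2, ((-20.8)+21.1)/2)
= (-13.85, 0.15)

(-13.85, 0.15)


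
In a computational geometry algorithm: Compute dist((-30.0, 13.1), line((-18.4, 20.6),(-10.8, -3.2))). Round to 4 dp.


|cross product| = 333.08
|line direction| = sqrt(624.2) = 24.984
Distance = 333.08/sqrt(624.2) = 13.3317

13.3317


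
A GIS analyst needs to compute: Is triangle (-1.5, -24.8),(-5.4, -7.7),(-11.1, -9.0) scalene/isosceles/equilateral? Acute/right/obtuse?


Side lengths squared: AB^2=307.62, BC^2=34.18, CA^2=341.8
Sorted: [34.18, 307.62, 341.8]
By sides: Scalene, By angles: Right

Scalene, Right


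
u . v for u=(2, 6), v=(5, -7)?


u . v = u_x*v_x + u_y*v_y = 2*5 + 6*(-7)
= 10 + (-42) = -32

-32


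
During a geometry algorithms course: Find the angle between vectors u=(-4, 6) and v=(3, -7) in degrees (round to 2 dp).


u.v = -54, |u| = sqrt(52) = 7.2111, |v| = sqrt(58) = 7.6158
cos(theta) = u.v/(|u||v|) = -54/sqrt(3016) = -0.983282
theta = acos(-0.983282) = 169.51 degrees

169.51 degrees


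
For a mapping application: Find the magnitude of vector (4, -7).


|u| = sqrt(4^2 + (-7)^2) = sqrt(65) = 8.0623

8.0623


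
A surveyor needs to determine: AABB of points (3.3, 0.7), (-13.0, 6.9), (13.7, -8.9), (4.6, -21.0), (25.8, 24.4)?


x range: [-13, 25.8]
y range: [-21, 24.4]
Bounding box: (-13,-21) to (25.8,24.4)

(-13,-21) to (25.8,24.4)


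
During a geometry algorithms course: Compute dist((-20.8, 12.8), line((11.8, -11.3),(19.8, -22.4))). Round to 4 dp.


|cross product| = 169.06
|line direction| = sqrt(187.21) = 13.6825
Distance = 169.06/sqrt(187.21) = 12.356

12.356


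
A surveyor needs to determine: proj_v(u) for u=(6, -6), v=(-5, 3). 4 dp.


u.v = -48, |v| = sqrt(34) = 5.831
Scalar projection = u.v / |v| = -48 / sqrt(34) = -8.2319

-8.2319


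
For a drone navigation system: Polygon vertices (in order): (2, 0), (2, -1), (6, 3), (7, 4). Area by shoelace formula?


Shoelace sum: (2*(-1) - 2*0) + (2*3 - 6*(-1)) + (6*4 - 7*3) + (7*0 - 2*4)
= 5
Area = |5|/2 = 2.5

2.5


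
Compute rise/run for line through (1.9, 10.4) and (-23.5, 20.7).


slope = (y2-y1)/(x2-x1) = (20.7-10.4)/((-23.5)-1.9) = 10.3/(-25.4) = -0.4055

-0.4055


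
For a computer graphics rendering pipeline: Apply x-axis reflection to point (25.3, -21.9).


Reflection over x-axis: (x,y) -> (x,-y)
(25.3, -21.9) -> (25.3, 21.9)

(25.3, 21.9)


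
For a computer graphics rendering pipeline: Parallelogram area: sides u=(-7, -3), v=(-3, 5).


|u x v| = |(-7)*5 - (-3)*(-3)|
= |(-35) - 9| = 44

44


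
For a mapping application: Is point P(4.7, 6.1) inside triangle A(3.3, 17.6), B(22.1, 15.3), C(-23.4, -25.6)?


Cross products: AB x AP = -212.98, BC x BP = -293.06, CA x CP = -367.53
All same sign? yes

Yes, inside


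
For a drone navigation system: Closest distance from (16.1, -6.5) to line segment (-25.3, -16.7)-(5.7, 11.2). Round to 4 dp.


Project P onto AB: t = 0.9014 (clamped to [0,1])
Closest point on segment: (2.6448, 8.4503)
Distance: 20.1135

20.1135


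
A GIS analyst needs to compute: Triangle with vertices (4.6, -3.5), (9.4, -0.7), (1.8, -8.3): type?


Side lengths squared: AB^2=30.88, BC^2=115.52, CA^2=30.88
Sorted: [30.88, 30.88, 115.52]
By sides: Isosceles, By angles: Obtuse

Isosceles, Obtuse


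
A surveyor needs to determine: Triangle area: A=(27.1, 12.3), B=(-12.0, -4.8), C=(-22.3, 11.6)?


Area = |x_A(y_B-y_C) + x_B(y_C-y_A) + x_C(y_A-y_B)|/2
= |(-444.44) + 8.4 + (-381.33)|/2
= 817.37/2 = 408.685

408.685


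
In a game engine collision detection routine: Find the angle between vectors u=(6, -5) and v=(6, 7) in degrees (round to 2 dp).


u.v = 1, |u| = sqrt(61) = 7.8102, |v| = sqrt(85) = 9.2195
cos(theta) = u.v/(|u||v|) = 1/sqrt(5185) = 0.013888
theta = acos(0.013888) = 89.2 degrees

89.2 degrees


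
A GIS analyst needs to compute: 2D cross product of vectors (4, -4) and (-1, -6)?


u x v = u_x*v_y - u_y*v_x = 4*(-6) - (-4)*(-1)
= (-24) - 4 = -28

-28


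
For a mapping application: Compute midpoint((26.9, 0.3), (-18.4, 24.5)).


M = ((26.9+(-18.4))/2, (0.3+24.5)/2)
= (4.25, 12.4)

(4.25, 12.4)


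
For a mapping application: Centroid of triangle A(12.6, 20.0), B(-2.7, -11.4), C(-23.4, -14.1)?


Centroid = ((x_A+x_B+x_C)/3, (y_A+y_B+y_C)/3)
= ((12.6+(-2.7)+(-23.4))/3, (20+(-11.4)+(-14.1))/3)
= (-4.5, -1.8333)

(-4.5, -1.8333)


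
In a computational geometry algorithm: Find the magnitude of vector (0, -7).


|u| = sqrt(0^2 + (-7)^2) = sqrt(49) = 7

7


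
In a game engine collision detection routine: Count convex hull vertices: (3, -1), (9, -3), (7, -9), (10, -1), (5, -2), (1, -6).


Convex hull vertices (CCW): (1, -6), (7, -9), (10, -1), (3, -1)
Count = 4

4


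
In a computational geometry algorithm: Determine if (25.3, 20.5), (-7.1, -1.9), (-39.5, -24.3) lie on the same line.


Cross product: ((-7.1)-25.3)*((-24.3)-20.5) - ((-1.9)-20.5)*((-39.5)-25.3)
= 0

Yes, collinear


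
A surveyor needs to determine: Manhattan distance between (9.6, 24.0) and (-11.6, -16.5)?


|9.6-(-11.6)| + |24-(-16.5)| = 21.2 + 40.5 = 61.7

61.7


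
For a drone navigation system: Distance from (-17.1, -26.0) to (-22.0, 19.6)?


dx=-4.9, dy=45.6
d^2 = (-4.9)^2 + 45.6^2 = 2103.37
d = sqrt(2103.37) = 45.8625

45.8625


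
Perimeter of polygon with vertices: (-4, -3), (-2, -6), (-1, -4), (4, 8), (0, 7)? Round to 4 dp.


Sides: (-4, -3)->(-2, -6): sqrt(13) = 3.605551, (-2, -6)->(-1, -4): sqrt(5) = 2.236068, (-1, -4)->(4, 8): sqrt(169) = 13, (4, 8)->(0, 7): sqrt(17) = 4.123106, (0, 7)->(-4, -3): sqrt(116) = 10.77033
Sum = 33.735055
Perimeter = 33.7351

33.7351


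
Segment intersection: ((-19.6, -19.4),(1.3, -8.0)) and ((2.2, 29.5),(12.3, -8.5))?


Cross products: d1=-1322.29, d2=-412.95, d3=773.49, d4=-135.85
d1*d2 < 0 and d3*d4 < 0? no

No, they don't intersect


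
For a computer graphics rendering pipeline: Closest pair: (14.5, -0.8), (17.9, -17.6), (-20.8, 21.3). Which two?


d(P0,P1) = 17.1406, d(P0,P2) = 41.6473, d(P1,P2) = 54.8717
Closest: P0 and P1

Closest pair: (14.5, -0.8) and (17.9, -17.6), distance = 17.1406


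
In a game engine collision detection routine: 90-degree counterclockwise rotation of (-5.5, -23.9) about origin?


90° CCW: (x,y) -> (-y, x)
(-5.5,-23.9) -> (23.9, -5.5)

(23.9, -5.5)


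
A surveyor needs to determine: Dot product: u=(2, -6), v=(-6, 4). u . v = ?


u . v = u_x*v_x + u_y*v_y = 2*(-6) + (-6)*4
= (-12) + (-24) = -36

-36


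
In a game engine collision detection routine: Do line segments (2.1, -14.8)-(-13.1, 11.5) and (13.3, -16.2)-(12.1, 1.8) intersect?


Cross products: d1=199.92, d2=441.96, d3=-273.28, d4=-515.32
d1*d2 < 0 and d3*d4 < 0? no

No, they don't intersect


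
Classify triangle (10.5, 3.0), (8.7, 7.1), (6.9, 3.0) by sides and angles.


Side lengths squared: AB^2=20.05, BC^2=20.05, CA^2=12.96
Sorted: [12.96, 20.05, 20.05]
By sides: Isosceles, By angles: Acute

Isosceles, Acute


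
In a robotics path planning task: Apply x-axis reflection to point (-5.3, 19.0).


Reflection over x-axis: (x,y) -> (x,-y)
(-5.3, 19) -> (-5.3, -19)

(-5.3, -19)


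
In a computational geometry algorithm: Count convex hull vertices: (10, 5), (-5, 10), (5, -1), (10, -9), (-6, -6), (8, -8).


Convex hull vertices (CCW): (-6, -6), (10, -9), (10, 5), (-5, 10)
Count = 4

4


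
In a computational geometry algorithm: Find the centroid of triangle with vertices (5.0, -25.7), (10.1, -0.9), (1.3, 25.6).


Centroid = ((x_A+x_B+x_C)/3, (y_A+y_B+y_C)/3)
= ((5+10.1+1.3)/3, ((-25.7)+(-0.9)+25.6)/3)
= (5.4667, -0.3333)

(5.4667, -0.3333)


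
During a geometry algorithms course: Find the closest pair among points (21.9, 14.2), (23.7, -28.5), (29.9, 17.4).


d(P0,P1) = 42.7379, d(P0,P2) = 8.6163, d(P1,P2) = 46.3168
Closest: P0 and P2

Closest pair: (21.9, 14.2) and (29.9, 17.4), distance = 8.6163


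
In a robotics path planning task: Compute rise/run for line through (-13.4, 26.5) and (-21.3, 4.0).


slope = (y2-y1)/(x2-x1) = (4-26.5)/((-21.3)-(-13.4)) = (-22.5)/(-7.9) = 2.8481

2.8481


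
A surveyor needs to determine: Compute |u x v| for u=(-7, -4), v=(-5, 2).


|u x v| = |(-7)*2 - (-4)*(-5)|
= |(-14) - 20| = 34

34


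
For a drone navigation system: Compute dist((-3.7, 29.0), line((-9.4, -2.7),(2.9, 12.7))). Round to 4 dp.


|cross product| = 302.13
|line direction| = sqrt(388.45) = 19.7091
Distance = 302.13/sqrt(388.45) = 15.3294

15.3294


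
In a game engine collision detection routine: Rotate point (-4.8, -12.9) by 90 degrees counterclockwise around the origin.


90° CCW: (x,y) -> (-y, x)
(-4.8,-12.9) -> (12.9, -4.8)

(12.9, -4.8)


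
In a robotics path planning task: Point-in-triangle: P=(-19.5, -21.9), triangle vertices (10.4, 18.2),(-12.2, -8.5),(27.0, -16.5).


Cross products: AB x AP = 107.93, BC x BP = -583.68, CA x CP = 1703.19
All same sign? no

No, outside


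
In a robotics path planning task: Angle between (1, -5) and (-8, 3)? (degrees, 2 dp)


u.v = -23, |u| = sqrt(26) = 5.099, |v| = sqrt(73) = 8.544
cos(theta) = u.v/(|u||v|) = -23/sqrt(1898) = -0.527934
theta = acos(-0.527934) = 121.87 degrees

121.87 degrees


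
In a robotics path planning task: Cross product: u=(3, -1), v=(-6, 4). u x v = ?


u x v = u_x*v_y - u_y*v_x = 3*4 - (-1)*(-6)
= 12 - 6 = 6

6


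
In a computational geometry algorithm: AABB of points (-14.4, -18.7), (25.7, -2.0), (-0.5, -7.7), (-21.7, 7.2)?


x range: [-21.7, 25.7]
y range: [-18.7, 7.2]
Bounding box: (-21.7,-18.7) to (25.7,7.2)

(-21.7,-18.7) to (25.7,7.2)


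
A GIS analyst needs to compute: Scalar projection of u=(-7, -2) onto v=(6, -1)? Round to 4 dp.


u.v = -40, |v| = sqrt(37) = 6.0828
Scalar projection = u.v / |v| = -40 / sqrt(37) = -6.576

-6.576


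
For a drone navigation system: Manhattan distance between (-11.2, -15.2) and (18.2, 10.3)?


|(-11.2)-18.2| + |(-15.2)-10.3| = 29.4 + 25.5 = 54.9

54.9


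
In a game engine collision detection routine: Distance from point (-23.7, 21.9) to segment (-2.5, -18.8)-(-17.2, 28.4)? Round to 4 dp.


Project P onto AB: t = 0.9136 (clamped to [0,1])
Closest point on segment: (-15.9294, 24.3201)
Distance: 8.1388

8.1388


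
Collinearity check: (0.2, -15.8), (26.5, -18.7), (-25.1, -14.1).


Cross product: (26.5-0.2)*((-14.1)-(-15.8)) - ((-18.7)-(-15.8))*((-25.1)-0.2)
= -28.66

No, not collinear


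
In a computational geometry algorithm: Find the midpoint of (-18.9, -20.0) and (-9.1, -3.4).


M = (((-18.9)+(-9.1))/2, ((-20)+(-3.4))/2)
= (-14, -11.7)

(-14, -11.7)


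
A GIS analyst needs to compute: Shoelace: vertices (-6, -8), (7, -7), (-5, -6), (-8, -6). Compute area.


Shoelace sum: ((-6)*(-7) - 7*(-8)) + (7*(-6) - (-5)*(-7)) + ((-5)*(-6) - (-8)*(-6)) + ((-8)*(-8) - (-6)*(-6))
= 31
Area = |31|/2 = 15.5

15.5


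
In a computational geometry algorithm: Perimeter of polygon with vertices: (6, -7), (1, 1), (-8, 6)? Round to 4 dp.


Sides: (6, -7)->(1, 1): sqrt(89) = 9.433981, (1, 1)->(-8, 6): sqrt(106) = 10.29563, (-8, 6)->(6, -7): sqrt(365) = 19.104973
Sum = 38.834584
Perimeter = 38.8346

38.8346


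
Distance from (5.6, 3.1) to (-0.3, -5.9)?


dx=-5.9, dy=-9
d^2 = (-5.9)^2 + (-9)^2 = 115.81
d = sqrt(115.81) = 10.7615

10.7615


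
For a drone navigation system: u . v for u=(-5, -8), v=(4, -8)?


u . v = u_x*v_x + u_y*v_y = (-5)*4 + (-8)*(-8)
= (-20) + 64 = 44

44


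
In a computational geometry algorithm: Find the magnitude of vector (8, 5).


|u| = sqrt(8^2 + 5^2) = sqrt(89) = 9.434

9.434


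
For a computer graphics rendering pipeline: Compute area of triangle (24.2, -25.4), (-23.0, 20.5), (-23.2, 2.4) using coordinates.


Area = |x_A(y_B-y_C) + x_B(y_C-y_A) + x_C(y_A-y_B)|/2
= |438.02 + (-639.4) + 1064.88|/2
= 863.5/2 = 431.75

431.75


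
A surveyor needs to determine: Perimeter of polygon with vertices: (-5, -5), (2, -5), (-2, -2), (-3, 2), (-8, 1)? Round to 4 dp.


Sides: (-5, -5)->(2, -5): sqrt(49) = 7, (2, -5)->(-2, -2): sqrt(25) = 5, (-2, -2)->(-3, 2): sqrt(17) = 4.123106, (-3, 2)->(-8, 1): sqrt(26) = 5.09902, (-8, 1)->(-5, -5): sqrt(45) = 6.708204
Sum = 27.93033
Perimeter = 27.9303

27.9303


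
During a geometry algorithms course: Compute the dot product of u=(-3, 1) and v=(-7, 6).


u . v = u_x*v_x + u_y*v_y = (-3)*(-7) + 1*6
= 21 + 6 = 27

27


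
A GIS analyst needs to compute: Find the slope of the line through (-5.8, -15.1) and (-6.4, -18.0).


slope = (y2-y1)/(x2-x1) = ((-18)-(-15.1))/((-6.4)-(-5.8)) = (-2.9)/(-0.6) = 4.8333

4.8333
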